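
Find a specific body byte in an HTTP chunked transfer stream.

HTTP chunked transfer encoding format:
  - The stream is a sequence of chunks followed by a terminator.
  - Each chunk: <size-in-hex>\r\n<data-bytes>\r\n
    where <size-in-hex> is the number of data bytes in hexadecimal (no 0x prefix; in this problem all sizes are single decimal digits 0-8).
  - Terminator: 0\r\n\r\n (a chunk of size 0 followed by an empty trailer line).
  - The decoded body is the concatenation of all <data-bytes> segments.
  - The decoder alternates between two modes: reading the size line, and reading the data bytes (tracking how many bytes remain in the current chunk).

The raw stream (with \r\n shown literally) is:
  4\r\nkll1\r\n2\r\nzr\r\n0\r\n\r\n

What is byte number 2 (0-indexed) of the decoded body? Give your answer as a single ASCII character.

Chunk 1: stream[0..1]='4' size=0x4=4, data at stream[3..7]='kll1' -> body[0..4], body so far='kll1'
Chunk 2: stream[9..10]='2' size=0x2=2, data at stream[12..14]='zr' -> body[4..6], body so far='kll1zr'
Chunk 3: stream[16..17]='0' size=0 (terminator). Final body='kll1zr' (6 bytes)
Body byte 2 = 'l'

Answer: l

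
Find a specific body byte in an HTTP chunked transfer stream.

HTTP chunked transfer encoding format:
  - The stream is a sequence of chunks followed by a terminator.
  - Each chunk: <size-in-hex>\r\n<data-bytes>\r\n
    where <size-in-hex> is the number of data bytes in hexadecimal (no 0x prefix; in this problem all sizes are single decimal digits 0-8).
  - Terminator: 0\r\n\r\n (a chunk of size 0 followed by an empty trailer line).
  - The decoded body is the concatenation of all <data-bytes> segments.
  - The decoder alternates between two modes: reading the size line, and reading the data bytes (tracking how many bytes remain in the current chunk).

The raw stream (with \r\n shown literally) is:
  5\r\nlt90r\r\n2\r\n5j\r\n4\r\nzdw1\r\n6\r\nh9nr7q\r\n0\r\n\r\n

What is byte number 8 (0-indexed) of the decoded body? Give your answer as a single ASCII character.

Chunk 1: stream[0..1]='5' size=0x5=5, data at stream[3..8]='lt90r' -> body[0..5], body so far='lt90r'
Chunk 2: stream[10..11]='2' size=0x2=2, data at stream[13..15]='5j' -> body[5..7], body so far='lt90r5j'
Chunk 3: stream[17..18]='4' size=0x4=4, data at stream[20..24]='zdw1' -> body[7..11], body so far='lt90r5jzdw1'
Chunk 4: stream[26..27]='6' size=0x6=6, data at stream[29..35]='h9nr7q' -> body[11..17], body so far='lt90r5jzdw1h9nr7q'
Chunk 5: stream[37..38]='0' size=0 (terminator). Final body='lt90r5jzdw1h9nr7q' (17 bytes)
Body byte 8 = 'd'

Answer: d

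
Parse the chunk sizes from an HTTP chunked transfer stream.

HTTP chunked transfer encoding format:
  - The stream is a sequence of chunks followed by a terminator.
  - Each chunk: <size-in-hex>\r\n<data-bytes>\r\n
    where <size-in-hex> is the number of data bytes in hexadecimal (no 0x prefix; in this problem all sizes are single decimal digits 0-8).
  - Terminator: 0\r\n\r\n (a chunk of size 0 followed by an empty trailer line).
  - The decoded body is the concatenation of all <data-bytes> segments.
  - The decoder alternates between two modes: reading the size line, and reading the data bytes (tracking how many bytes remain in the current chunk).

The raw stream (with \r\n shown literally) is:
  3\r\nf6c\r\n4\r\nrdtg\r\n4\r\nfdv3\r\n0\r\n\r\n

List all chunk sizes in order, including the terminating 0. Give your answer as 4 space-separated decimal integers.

Answer: 3 4 4 0

Derivation:
Chunk 1: stream[0..1]='3' size=0x3=3, data at stream[3..6]='f6c' -> body[0..3], body so far='f6c'
Chunk 2: stream[8..9]='4' size=0x4=4, data at stream[11..15]='rdtg' -> body[3..7], body so far='f6crdtg'
Chunk 3: stream[17..18]='4' size=0x4=4, data at stream[20..24]='fdv3' -> body[7..11], body so far='f6crdtgfdv3'
Chunk 4: stream[26..27]='0' size=0 (terminator). Final body='f6crdtgfdv3' (11 bytes)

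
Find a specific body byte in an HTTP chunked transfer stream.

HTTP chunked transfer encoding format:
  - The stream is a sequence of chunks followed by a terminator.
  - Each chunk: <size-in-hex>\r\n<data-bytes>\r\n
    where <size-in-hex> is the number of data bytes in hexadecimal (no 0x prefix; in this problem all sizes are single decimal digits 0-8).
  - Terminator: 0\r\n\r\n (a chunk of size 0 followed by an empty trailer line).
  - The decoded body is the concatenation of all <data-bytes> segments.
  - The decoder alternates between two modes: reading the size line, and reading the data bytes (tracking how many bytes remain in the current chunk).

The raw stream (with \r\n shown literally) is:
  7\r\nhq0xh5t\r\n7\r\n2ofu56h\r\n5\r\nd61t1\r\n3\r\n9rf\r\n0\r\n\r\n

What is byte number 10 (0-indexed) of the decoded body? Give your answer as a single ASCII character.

Answer: u

Derivation:
Chunk 1: stream[0..1]='7' size=0x7=7, data at stream[3..10]='hq0xh5t' -> body[0..7], body so far='hq0xh5t'
Chunk 2: stream[12..13]='7' size=0x7=7, data at stream[15..22]='2ofu56h' -> body[7..14], body so far='hq0xh5t2ofu56h'
Chunk 3: stream[24..25]='5' size=0x5=5, data at stream[27..32]='d61t1' -> body[14..19], body so far='hq0xh5t2ofu56hd61t1'
Chunk 4: stream[34..35]='3' size=0x3=3, data at stream[37..40]='9rf' -> body[19..22], body so far='hq0xh5t2ofu56hd61t19rf'
Chunk 5: stream[42..43]='0' size=0 (terminator). Final body='hq0xh5t2ofu56hd61t19rf' (22 bytes)
Body byte 10 = 'u'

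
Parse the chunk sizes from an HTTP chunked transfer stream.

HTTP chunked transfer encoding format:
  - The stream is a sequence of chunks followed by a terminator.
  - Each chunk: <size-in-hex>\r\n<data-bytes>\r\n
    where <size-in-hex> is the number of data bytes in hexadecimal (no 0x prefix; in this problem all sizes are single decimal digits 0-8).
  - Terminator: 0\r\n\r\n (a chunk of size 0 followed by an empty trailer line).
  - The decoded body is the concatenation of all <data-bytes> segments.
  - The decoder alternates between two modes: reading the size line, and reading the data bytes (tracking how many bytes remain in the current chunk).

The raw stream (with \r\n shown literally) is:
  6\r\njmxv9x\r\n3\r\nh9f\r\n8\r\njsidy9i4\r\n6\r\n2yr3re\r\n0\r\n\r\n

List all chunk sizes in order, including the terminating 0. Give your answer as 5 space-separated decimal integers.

Answer: 6 3 8 6 0

Derivation:
Chunk 1: stream[0..1]='6' size=0x6=6, data at stream[3..9]='jmxv9x' -> body[0..6], body so far='jmxv9x'
Chunk 2: stream[11..12]='3' size=0x3=3, data at stream[14..17]='h9f' -> body[6..9], body so far='jmxv9xh9f'
Chunk 3: stream[19..20]='8' size=0x8=8, data at stream[22..30]='jsidy9i4' -> body[9..17], body so far='jmxv9xh9fjsidy9i4'
Chunk 4: stream[32..33]='6' size=0x6=6, data at stream[35..41]='2yr3re' -> body[17..23], body so far='jmxv9xh9fjsidy9i42yr3re'
Chunk 5: stream[43..44]='0' size=0 (terminator). Final body='jmxv9xh9fjsidy9i42yr3re' (23 bytes)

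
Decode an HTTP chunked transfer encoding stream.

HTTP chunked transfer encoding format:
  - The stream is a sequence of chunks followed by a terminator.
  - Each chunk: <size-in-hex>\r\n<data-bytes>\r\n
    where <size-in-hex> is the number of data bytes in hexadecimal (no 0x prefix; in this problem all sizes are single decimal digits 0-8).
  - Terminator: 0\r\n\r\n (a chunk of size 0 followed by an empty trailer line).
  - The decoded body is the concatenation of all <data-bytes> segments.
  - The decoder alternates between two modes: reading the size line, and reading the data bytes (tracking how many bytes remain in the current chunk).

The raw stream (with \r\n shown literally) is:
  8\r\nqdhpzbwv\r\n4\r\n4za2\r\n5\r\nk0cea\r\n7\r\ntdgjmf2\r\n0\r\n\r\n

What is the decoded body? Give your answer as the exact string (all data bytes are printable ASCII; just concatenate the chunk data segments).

Answer: qdhpzbwv4za2k0ceatdgjmf2

Derivation:
Chunk 1: stream[0..1]='8' size=0x8=8, data at stream[3..11]='qdhpzbwv' -> body[0..8], body so far='qdhpzbwv'
Chunk 2: stream[13..14]='4' size=0x4=4, data at stream[16..20]='4za2' -> body[8..12], body so far='qdhpzbwv4za2'
Chunk 3: stream[22..23]='5' size=0x5=5, data at stream[25..30]='k0cea' -> body[12..17], body so far='qdhpzbwv4za2k0cea'
Chunk 4: stream[32..33]='7' size=0x7=7, data at stream[35..42]='tdgjmf2' -> body[17..24], body so far='qdhpzbwv4za2k0ceatdgjmf2'
Chunk 5: stream[44..45]='0' size=0 (terminator). Final body='qdhpzbwv4za2k0ceatdgjmf2' (24 bytes)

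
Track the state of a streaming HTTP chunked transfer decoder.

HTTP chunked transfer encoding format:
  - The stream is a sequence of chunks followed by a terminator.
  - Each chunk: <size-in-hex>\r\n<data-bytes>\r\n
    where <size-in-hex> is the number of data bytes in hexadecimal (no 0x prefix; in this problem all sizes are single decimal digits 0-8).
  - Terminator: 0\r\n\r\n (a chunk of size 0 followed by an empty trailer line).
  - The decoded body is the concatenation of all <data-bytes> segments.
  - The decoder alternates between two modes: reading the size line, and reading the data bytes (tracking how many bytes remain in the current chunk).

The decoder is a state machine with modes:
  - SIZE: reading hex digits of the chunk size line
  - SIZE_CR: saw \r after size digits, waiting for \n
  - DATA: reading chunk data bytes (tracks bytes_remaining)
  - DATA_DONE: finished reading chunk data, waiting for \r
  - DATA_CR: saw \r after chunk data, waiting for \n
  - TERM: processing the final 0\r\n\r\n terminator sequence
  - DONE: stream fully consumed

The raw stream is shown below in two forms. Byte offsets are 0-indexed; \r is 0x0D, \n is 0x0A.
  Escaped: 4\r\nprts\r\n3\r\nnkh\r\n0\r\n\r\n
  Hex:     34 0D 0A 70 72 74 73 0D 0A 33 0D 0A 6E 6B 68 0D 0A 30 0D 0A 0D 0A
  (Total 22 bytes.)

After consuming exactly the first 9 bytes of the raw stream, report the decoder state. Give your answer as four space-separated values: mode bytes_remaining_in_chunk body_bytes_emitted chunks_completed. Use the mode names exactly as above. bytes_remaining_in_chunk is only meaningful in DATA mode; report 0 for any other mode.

Answer: SIZE 0 4 1

Derivation:
Byte 0 = '4': mode=SIZE remaining=0 emitted=0 chunks_done=0
Byte 1 = 0x0D: mode=SIZE_CR remaining=0 emitted=0 chunks_done=0
Byte 2 = 0x0A: mode=DATA remaining=4 emitted=0 chunks_done=0
Byte 3 = 'p': mode=DATA remaining=3 emitted=1 chunks_done=0
Byte 4 = 'r': mode=DATA remaining=2 emitted=2 chunks_done=0
Byte 5 = 't': mode=DATA remaining=1 emitted=3 chunks_done=0
Byte 6 = 's': mode=DATA_DONE remaining=0 emitted=4 chunks_done=0
Byte 7 = 0x0D: mode=DATA_CR remaining=0 emitted=4 chunks_done=0
Byte 8 = 0x0A: mode=SIZE remaining=0 emitted=4 chunks_done=1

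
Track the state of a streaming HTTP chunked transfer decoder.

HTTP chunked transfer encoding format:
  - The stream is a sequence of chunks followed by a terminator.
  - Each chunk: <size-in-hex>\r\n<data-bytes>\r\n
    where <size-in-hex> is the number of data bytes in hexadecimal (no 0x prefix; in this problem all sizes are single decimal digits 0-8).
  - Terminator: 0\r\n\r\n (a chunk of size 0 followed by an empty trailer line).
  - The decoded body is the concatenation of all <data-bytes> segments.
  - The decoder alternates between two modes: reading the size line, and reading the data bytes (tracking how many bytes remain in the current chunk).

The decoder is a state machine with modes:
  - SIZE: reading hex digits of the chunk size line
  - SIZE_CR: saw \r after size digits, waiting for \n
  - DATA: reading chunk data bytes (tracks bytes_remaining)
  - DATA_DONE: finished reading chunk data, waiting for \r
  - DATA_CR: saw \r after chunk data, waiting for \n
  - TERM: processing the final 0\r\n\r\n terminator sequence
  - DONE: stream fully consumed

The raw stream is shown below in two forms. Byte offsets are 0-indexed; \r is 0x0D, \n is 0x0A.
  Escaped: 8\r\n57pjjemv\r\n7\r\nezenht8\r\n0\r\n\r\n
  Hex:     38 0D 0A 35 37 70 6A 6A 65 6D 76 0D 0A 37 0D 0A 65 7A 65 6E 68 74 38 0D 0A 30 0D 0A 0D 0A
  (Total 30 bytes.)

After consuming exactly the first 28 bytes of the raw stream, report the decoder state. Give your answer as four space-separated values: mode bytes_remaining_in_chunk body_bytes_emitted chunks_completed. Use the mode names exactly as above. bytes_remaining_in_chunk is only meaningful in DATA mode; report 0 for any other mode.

Answer: TERM 0 15 2

Derivation:
Byte 0 = '8': mode=SIZE remaining=0 emitted=0 chunks_done=0
Byte 1 = 0x0D: mode=SIZE_CR remaining=0 emitted=0 chunks_done=0
Byte 2 = 0x0A: mode=DATA remaining=8 emitted=0 chunks_done=0
Byte 3 = '5': mode=DATA remaining=7 emitted=1 chunks_done=0
Byte 4 = '7': mode=DATA remaining=6 emitted=2 chunks_done=0
Byte 5 = 'p': mode=DATA remaining=5 emitted=3 chunks_done=0
Byte 6 = 'j': mode=DATA remaining=4 emitted=4 chunks_done=0
Byte 7 = 'j': mode=DATA remaining=3 emitted=5 chunks_done=0
Byte 8 = 'e': mode=DATA remaining=2 emitted=6 chunks_done=0
Byte 9 = 'm': mode=DATA remaining=1 emitted=7 chunks_done=0
Byte 10 = 'v': mode=DATA_DONE remaining=0 emitted=8 chunks_done=0
Byte 11 = 0x0D: mode=DATA_CR remaining=0 emitted=8 chunks_done=0
Byte 12 = 0x0A: mode=SIZE remaining=0 emitted=8 chunks_done=1
Byte 13 = '7': mode=SIZE remaining=0 emitted=8 chunks_done=1
Byte 14 = 0x0D: mode=SIZE_CR remaining=0 emitted=8 chunks_done=1
Byte 15 = 0x0A: mode=DATA remaining=7 emitted=8 chunks_done=1
Byte 16 = 'e': mode=DATA remaining=6 emitted=9 chunks_done=1
Byte 17 = 'z': mode=DATA remaining=5 emitted=10 chunks_done=1
Byte 18 = 'e': mode=DATA remaining=4 emitted=11 chunks_done=1
Byte 19 = 'n': mode=DATA remaining=3 emitted=12 chunks_done=1
Byte 20 = 'h': mode=DATA remaining=2 emitted=13 chunks_done=1
Byte 21 = 't': mode=DATA remaining=1 emitted=14 chunks_done=1
Byte 22 = '8': mode=DATA_DONE remaining=0 emitted=15 chunks_done=1
Byte 23 = 0x0D: mode=DATA_CR remaining=0 emitted=15 chunks_done=1
Byte 24 = 0x0A: mode=SIZE remaining=0 emitted=15 chunks_done=2
Byte 25 = '0': mode=SIZE remaining=0 emitted=15 chunks_done=2
Byte 26 = 0x0D: mode=SIZE_CR remaining=0 emitted=15 chunks_done=2
Byte 27 = 0x0A: mode=TERM remaining=0 emitted=15 chunks_done=2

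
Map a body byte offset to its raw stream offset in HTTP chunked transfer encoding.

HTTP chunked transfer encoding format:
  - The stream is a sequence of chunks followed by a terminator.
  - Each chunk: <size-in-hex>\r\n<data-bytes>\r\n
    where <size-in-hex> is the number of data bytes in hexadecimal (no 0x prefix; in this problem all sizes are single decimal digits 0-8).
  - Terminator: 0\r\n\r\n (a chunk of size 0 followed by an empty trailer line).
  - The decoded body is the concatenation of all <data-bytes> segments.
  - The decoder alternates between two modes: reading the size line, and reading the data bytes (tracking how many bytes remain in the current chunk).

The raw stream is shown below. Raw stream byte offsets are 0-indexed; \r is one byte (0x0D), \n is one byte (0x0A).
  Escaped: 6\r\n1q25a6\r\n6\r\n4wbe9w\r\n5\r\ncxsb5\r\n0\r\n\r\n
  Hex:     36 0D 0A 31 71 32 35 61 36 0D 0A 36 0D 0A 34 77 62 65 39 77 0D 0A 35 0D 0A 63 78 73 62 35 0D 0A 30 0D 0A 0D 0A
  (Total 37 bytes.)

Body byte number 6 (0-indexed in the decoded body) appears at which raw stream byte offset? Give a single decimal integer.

Answer: 14

Derivation:
Chunk 1: stream[0..1]='6' size=0x6=6, data at stream[3..9]='1q25a6' -> body[0..6], body so far='1q25a6'
Chunk 2: stream[11..12]='6' size=0x6=6, data at stream[14..20]='4wbe9w' -> body[6..12], body so far='1q25a64wbe9w'
Chunk 3: stream[22..23]='5' size=0x5=5, data at stream[25..30]='cxsb5' -> body[12..17], body so far='1q25a64wbe9wcxsb5'
Chunk 4: stream[32..33]='0' size=0 (terminator). Final body='1q25a64wbe9wcxsb5' (17 bytes)
Body byte 6 at stream offset 14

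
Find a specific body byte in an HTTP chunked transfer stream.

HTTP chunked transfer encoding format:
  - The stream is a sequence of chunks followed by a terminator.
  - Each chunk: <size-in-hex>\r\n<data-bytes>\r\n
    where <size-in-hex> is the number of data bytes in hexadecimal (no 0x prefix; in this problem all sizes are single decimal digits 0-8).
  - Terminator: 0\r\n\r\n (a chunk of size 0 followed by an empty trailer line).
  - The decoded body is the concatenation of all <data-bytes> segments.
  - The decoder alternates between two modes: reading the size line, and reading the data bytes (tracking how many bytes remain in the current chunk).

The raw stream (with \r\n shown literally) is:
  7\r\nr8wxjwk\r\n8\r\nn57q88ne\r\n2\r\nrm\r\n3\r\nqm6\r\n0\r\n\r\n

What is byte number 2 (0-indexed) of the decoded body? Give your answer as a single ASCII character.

Answer: w

Derivation:
Chunk 1: stream[0..1]='7' size=0x7=7, data at stream[3..10]='r8wxjwk' -> body[0..7], body so far='r8wxjwk'
Chunk 2: stream[12..13]='8' size=0x8=8, data at stream[15..23]='n57q88ne' -> body[7..15], body so far='r8wxjwkn57q88ne'
Chunk 3: stream[25..26]='2' size=0x2=2, data at stream[28..30]='rm' -> body[15..17], body so far='r8wxjwkn57q88nerm'
Chunk 4: stream[32..33]='3' size=0x3=3, data at stream[35..38]='qm6' -> body[17..20], body so far='r8wxjwkn57q88nermqm6'
Chunk 5: stream[40..41]='0' size=0 (terminator). Final body='r8wxjwkn57q88nermqm6' (20 bytes)
Body byte 2 = 'w'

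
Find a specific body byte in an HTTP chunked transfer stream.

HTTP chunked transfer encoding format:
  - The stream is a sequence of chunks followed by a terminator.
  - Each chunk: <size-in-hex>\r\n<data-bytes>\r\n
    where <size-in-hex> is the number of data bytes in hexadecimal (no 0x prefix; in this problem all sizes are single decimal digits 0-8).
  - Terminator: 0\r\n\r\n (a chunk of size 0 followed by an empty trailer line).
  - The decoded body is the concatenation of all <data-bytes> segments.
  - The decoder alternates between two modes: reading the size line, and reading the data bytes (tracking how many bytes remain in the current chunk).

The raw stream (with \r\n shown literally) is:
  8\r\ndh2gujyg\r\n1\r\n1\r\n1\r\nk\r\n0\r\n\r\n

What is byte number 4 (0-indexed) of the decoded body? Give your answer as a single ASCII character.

Answer: u

Derivation:
Chunk 1: stream[0..1]='8' size=0x8=8, data at stream[3..11]='dh2gujyg' -> body[0..8], body so far='dh2gujyg'
Chunk 2: stream[13..14]='1' size=0x1=1, data at stream[16..17]='1' -> body[8..9], body so far='dh2gujyg1'
Chunk 3: stream[19..20]='1' size=0x1=1, data at stream[22..23]='k' -> body[9..10], body so far='dh2gujyg1k'
Chunk 4: stream[25..26]='0' size=0 (terminator). Final body='dh2gujyg1k' (10 bytes)
Body byte 4 = 'u'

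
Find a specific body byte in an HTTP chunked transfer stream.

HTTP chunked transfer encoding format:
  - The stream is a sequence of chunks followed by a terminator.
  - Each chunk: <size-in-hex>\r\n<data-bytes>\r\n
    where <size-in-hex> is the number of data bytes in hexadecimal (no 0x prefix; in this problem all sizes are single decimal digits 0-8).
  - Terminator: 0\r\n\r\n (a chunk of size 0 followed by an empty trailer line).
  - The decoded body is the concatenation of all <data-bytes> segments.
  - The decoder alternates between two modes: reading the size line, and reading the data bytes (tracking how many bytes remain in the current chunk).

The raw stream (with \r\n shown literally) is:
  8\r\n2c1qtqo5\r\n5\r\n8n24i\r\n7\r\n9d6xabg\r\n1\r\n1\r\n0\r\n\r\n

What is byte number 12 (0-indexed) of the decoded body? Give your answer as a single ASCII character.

Answer: i

Derivation:
Chunk 1: stream[0..1]='8' size=0x8=8, data at stream[3..11]='2c1qtqo5' -> body[0..8], body so far='2c1qtqo5'
Chunk 2: stream[13..14]='5' size=0x5=5, data at stream[16..21]='8n24i' -> body[8..13], body so far='2c1qtqo58n24i'
Chunk 3: stream[23..24]='7' size=0x7=7, data at stream[26..33]='9d6xabg' -> body[13..20], body so far='2c1qtqo58n24i9d6xabg'
Chunk 4: stream[35..36]='1' size=0x1=1, data at stream[38..39]='1' -> body[20..21], body so far='2c1qtqo58n24i9d6xabg1'
Chunk 5: stream[41..42]='0' size=0 (terminator). Final body='2c1qtqo58n24i9d6xabg1' (21 bytes)
Body byte 12 = 'i'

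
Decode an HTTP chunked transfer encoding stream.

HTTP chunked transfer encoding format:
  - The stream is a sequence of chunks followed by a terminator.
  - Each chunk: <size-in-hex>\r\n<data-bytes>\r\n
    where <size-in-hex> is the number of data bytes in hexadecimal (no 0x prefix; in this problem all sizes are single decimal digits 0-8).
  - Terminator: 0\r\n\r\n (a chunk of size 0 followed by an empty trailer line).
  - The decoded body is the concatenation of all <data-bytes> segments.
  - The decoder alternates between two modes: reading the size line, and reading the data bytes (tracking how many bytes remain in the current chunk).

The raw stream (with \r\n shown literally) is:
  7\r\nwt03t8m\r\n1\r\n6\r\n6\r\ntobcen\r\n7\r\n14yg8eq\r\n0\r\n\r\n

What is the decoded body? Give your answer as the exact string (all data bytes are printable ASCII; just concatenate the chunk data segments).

Answer: wt03t8m6tobcen14yg8eq

Derivation:
Chunk 1: stream[0..1]='7' size=0x7=7, data at stream[3..10]='wt03t8m' -> body[0..7], body so far='wt03t8m'
Chunk 2: stream[12..13]='1' size=0x1=1, data at stream[15..16]='6' -> body[7..8], body so far='wt03t8m6'
Chunk 3: stream[18..19]='6' size=0x6=6, data at stream[21..27]='tobcen' -> body[8..14], body so far='wt03t8m6tobcen'
Chunk 4: stream[29..30]='7' size=0x7=7, data at stream[32..39]='14yg8eq' -> body[14..21], body so far='wt03t8m6tobcen14yg8eq'
Chunk 5: stream[41..42]='0' size=0 (terminator). Final body='wt03t8m6tobcen14yg8eq' (21 bytes)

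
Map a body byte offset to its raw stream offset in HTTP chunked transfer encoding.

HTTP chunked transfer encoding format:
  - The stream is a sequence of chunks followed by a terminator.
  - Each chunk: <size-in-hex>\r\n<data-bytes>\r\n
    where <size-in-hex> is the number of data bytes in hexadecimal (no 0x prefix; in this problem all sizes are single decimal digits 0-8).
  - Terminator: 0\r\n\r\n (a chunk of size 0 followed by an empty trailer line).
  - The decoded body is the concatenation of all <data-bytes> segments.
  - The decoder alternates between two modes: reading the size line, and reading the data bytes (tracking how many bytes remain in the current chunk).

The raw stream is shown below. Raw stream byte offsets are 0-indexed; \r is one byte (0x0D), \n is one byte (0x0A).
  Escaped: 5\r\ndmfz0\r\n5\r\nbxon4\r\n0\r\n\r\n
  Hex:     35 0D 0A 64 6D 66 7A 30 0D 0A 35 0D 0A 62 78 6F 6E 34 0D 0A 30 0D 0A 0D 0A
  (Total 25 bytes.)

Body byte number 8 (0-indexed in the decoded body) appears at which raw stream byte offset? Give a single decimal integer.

Chunk 1: stream[0..1]='5' size=0x5=5, data at stream[3..8]='dmfz0' -> body[0..5], body so far='dmfz0'
Chunk 2: stream[10..11]='5' size=0x5=5, data at stream[13..18]='bxon4' -> body[5..10], body so far='dmfz0bxon4'
Chunk 3: stream[20..21]='0' size=0 (terminator). Final body='dmfz0bxon4' (10 bytes)
Body byte 8 at stream offset 16

Answer: 16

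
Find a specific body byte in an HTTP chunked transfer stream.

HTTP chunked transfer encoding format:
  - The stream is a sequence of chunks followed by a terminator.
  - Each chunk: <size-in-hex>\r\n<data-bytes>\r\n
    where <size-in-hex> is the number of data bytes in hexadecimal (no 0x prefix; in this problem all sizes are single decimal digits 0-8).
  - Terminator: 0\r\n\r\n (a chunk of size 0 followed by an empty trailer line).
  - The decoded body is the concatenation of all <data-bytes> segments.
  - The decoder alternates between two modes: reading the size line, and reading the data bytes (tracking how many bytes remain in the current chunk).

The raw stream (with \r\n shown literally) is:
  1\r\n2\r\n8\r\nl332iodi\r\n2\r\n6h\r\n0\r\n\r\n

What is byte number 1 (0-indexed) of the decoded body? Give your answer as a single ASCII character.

Chunk 1: stream[0..1]='1' size=0x1=1, data at stream[3..4]='2' -> body[0..1], body so far='2'
Chunk 2: stream[6..7]='8' size=0x8=8, data at stream[9..17]='l332iodi' -> body[1..9], body so far='2l332iodi'
Chunk 3: stream[19..20]='2' size=0x2=2, data at stream[22..24]='6h' -> body[9..11], body so far='2l332iodi6h'
Chunk 4: stream[26..27]='0' size=0 (terminator). Final body='2l332iodi6h' (11 bytes)
Body byte 1 = 'l'

Answer: l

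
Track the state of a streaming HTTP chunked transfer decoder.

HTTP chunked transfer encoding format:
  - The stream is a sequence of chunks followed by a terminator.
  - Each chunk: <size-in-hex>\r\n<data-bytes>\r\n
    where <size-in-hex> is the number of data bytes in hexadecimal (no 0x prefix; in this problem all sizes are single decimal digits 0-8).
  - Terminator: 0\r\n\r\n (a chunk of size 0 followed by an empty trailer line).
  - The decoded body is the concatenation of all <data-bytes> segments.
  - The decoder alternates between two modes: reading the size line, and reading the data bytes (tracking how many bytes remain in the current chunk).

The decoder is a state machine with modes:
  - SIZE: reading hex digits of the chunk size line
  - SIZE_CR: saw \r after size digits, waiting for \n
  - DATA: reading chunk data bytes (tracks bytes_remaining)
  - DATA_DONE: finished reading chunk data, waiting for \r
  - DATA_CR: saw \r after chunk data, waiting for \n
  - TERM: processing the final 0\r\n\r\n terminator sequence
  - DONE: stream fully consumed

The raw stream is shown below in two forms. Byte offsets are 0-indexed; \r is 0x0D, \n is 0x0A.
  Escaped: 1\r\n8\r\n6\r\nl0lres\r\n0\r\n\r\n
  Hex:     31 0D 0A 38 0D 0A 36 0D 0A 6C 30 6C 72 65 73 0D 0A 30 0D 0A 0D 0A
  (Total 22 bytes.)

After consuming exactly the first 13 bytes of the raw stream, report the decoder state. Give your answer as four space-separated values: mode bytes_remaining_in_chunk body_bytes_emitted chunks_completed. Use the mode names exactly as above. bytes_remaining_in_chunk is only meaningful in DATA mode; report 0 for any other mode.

Byte 0 = '1': mode=SIZE remaining=0 emitted=0 chunks_done=0
Byte 1 = 0x0D: mode=SIZE_CR remaining=0 emitted=0 chunks_done=0
Byte 2 = 0x0A: mode=DATA remaining=1 emitted=0 chunks_done=0
Byte 3 = '8': mode=DATA_DONE remaining=0 emitted=1 chunks_done=0
Byte 4 = 0x0D: mode=DATA_CR remaining=0 emitted=1 chunks_done=0
Byte 5 = 0x0A: mode=SIZE remaining=0 emitted=1 chunks_done=1
Byte 6 = '6': mode=SIZE remaining=0 emitted=1 chunks_done=1
Byte 7 = 0x0D: mode=SIZE_CR remaining=0 emitted=1 chunks_done=1
Byte 8 = 0x0A: mode=DATA remaining=6 emitted=1 chunks_done=1
Byte 9 = 'l': mode=DATA remaining=5 emitted=2 chunks_done=1
Byte 10 = '0': mode=DATA remaining=4 emitted=3 chunks_done=1
Byte 11 = 'l': mode=DATA remaining=3 emitted=4 chunks_done=1
Byte 12 = 'r': mode=DATA remaining=2 emitted=5 chunks_done=1

Answer: DATA 2 5 1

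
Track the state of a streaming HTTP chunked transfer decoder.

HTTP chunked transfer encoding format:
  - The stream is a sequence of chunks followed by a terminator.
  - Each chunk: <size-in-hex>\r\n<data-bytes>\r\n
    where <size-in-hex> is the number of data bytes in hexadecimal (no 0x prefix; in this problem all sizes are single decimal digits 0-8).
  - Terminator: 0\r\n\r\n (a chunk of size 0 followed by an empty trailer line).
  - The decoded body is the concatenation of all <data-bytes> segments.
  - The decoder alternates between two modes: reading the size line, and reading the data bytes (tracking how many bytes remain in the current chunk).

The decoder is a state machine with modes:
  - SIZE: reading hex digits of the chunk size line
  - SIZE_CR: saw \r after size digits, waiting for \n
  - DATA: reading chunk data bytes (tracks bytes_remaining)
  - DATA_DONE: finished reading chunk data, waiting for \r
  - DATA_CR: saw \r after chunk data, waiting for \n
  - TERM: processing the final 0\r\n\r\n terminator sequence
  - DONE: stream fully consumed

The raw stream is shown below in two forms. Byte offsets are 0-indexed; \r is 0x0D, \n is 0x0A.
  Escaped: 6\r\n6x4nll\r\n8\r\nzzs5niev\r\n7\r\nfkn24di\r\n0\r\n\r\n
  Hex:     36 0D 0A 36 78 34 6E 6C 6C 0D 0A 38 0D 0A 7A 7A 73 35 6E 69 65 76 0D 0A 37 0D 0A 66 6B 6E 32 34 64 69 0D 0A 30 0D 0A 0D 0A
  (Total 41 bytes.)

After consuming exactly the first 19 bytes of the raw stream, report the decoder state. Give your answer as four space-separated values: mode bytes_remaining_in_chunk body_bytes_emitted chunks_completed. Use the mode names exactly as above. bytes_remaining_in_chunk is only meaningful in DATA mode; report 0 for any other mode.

Byte 0 = '6': mode=SIZE remaining=0 emitted=0 chunks_done=0
Byte 1 = 0x0D: mode=SIZE_CR remaining=0 emitted=0 chunks_done=0
Byte 2 = 0x0A: mode=DATA remaining=6 emitted=0 chunks_done=0
Byte 3 = '6': mode=DATA remaining=5 emitted=1 chunks_done=0
Byte 4 = 'x': mode=DATA remaining=4 emitted=2 chunks_done=0
Byte 5 = '4': mode=DATA remaining=3 emitted=3 chunks_done=0
Byte 6 = 'n': mode=DATA remaining=2 emitted=4 chunks_done=0
Byte 7 = 'l': mode=DATA remaining=1 emitted=5 chunks_done=0
Byte 8 = 'l': mode=DATA_DONE remaining=0 emitted=6 chunks_done=0
Byte 9 = 0x0D: mode=DATA_CR remaining=0 emitted=6 chunks_done=0
Byte 10 = 0x0A: mode=SIZE remaining=0 emitted=6 chunks_done=1
Byte 11 = '8': mode=SIZE remaining=0 emitted=6 chunks_done=1
Byte 12 = 0x0D: mode=SIZE_CR remaining=0 emitted=6 chunks_done=1
Byte 13 = 0x0A: mode=DATA remaining=8 emitted=6 chunks_done=1
Byte 14 = 'z': mode=DATA remaining=7 emitted=7 chunks_done=1
Byte 15 = 'z': mode=DATA remaining=6 emitted=8 chunks_done=1
Byte 16 = 's': mode=DATA remaining=5 emitted=9 chunks_done=1
Byte 17 = '5': mode=DATA remaining=4 emitted=10 chunks_done=1
Byte 18 = 'n': mode=DATA remaining=3 emitted=11 chunks_done=1

Answer: DATA 3 11 1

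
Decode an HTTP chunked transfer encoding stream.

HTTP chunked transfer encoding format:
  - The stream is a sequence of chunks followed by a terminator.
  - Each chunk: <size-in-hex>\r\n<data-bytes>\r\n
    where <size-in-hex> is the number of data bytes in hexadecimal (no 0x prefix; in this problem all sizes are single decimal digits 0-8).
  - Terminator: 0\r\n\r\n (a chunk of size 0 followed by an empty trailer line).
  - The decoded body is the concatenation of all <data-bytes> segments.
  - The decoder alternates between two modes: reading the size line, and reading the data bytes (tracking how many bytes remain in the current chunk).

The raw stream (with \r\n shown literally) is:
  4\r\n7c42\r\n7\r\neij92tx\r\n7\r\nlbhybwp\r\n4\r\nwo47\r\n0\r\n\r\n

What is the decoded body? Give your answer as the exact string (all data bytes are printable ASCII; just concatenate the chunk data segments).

Chunk 1: stream[0..1]='4' size=0x4=4, data at stream[3..7]='7c42' -> body[0..4], body so far='7c42'
Chunk 2: stream[9..10]='7' size=0x7=7, data at stream[12..19]='eij92tx' -> body[4..11], body so far='7c42eij92tx'
Chunk 3: stream[21..22]='7' size=0x7=7, data at stream[24..31]='lbhybwp' -> body[11..18], body so far='7c42eij92txlbhybwp'
Chunk 4: stream[33..34]='4' size=0x4=4, data at stream[36..40]='wo47' -> body[18..22], body so far='7c42eij92txlbhybwpwo47'
Chunk 5: stream[42..43]='0' size=0 (terminator). Final body='7c42eij92txlbhybwpwo47' (22 bytes)

Answer: 7c42eij92txlbhybwpwo47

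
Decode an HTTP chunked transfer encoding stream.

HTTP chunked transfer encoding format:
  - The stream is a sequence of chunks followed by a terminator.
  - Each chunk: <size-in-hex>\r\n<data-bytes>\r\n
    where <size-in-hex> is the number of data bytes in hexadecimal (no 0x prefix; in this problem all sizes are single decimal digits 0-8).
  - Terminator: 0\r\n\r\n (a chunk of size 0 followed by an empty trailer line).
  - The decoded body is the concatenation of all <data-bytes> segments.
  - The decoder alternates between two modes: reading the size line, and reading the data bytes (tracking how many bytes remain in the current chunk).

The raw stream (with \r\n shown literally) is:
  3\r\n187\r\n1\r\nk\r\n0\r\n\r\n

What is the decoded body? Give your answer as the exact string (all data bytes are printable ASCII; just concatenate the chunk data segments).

Answer: 187k

Derivation:
Chunk 1: stream[0..1]='3' size=0x3=3, data at stream[3..6]='187' -> body[0..3], body so far='187'
Chunk 2: stream[8..9]='1' size=0x1=1, data at stream[11..12]='k' -> body[3..4], body so far='187k'
Chunk 3: stream[14..15]='0' size=0 (terminator). Final body='187k' (4 bytes)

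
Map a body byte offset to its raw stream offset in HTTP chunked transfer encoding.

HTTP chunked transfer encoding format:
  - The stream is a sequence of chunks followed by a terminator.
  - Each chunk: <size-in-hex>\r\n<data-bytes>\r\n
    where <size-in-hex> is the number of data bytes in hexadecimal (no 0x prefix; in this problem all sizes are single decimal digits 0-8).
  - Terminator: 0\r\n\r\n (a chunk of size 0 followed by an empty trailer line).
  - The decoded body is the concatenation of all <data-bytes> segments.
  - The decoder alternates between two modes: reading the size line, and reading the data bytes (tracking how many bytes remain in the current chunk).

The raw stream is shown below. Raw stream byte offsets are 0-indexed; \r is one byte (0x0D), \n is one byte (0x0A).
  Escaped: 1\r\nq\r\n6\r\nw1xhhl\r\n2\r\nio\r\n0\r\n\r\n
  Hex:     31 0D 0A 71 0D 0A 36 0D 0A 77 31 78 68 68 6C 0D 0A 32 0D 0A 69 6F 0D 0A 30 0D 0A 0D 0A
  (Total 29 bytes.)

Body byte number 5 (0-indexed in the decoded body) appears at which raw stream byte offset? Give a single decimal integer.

Answer: 13

Derivation:
Chunk 1: stream[0..1]='1' size=0x1=1, data at stream[3..4]='q' -> body[0..1], body so far='q'
Chunk 2: stream[6..7]='6' size=0x6=6, data at stream[9..15]='w1xhhl' -> body[1..7], body so far='qw1xhhl'
Chunk 3: stream[17..18]='2' size=0x2=2, data at stream[20..22]='io' -> body[7..9], body so far='qw1xhhlio'
Chunk 4: stream[24..25]='0' size=0 (terminator). Final body='qw1xhhlio' (9 bytes)
Body byte 5 at stream offset 13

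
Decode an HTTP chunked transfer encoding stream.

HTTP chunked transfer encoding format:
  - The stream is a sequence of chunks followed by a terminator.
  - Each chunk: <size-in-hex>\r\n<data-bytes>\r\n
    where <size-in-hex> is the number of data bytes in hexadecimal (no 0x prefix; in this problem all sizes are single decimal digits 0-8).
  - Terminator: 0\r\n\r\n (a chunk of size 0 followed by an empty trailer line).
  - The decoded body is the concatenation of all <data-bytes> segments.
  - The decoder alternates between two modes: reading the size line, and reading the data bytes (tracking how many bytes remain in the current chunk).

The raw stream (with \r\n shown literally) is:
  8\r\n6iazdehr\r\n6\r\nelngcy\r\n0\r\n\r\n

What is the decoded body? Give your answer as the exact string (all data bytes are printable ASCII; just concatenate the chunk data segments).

Answer: 6iazdehrelngcy

Derivation:
Chunk 1: stream[0..1]='8' size=0x8=8, data at stream[3..11]='6iazdehr' -> body[0..8], body so far='6iazdehr'
Chunk 2: stream[13..14]='6' size=0x6=6, data at stream[16..22]='elngcy' -> body[8..14], body so far='6iazdehrelngcy'
Chunk 3: stream[24..25]='0' size=0 (terminator). Final body='6iazdehrelngcy' (14 bytes)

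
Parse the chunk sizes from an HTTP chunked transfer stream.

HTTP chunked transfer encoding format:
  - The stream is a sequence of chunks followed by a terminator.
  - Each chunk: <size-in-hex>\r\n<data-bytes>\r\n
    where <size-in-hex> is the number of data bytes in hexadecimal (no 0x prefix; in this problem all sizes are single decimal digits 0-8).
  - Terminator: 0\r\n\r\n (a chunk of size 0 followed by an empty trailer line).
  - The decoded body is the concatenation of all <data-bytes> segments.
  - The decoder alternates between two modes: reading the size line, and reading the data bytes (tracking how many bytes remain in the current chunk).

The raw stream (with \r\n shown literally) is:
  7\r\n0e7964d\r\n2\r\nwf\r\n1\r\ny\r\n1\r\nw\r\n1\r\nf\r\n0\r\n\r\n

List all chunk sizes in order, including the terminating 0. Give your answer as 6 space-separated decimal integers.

Chunk 1: stream[0..1]='7' size=0x7=7, data at stream[3..10]='0e7964d' -> body[0..7], body so far='0e7964d'
Chunk 2: stream[12..13]='2' size=0x2=2, data at stream[15..17]='wf' -> body[7..9], body so far='0e7964dwf'
Chunk 3: stream[19..20]='1' size=0x1=1, data at stream[22..23]='y' -> body[9..10], body so far='0e7964dwfy'
Chunk 4: stream[25..26]='1' size=0x1=1, data at stream[28..29]='w' -> body[10..11], body so far='0e7964dwfyw'
Chunk 5: stream[31..32]='1' size=0x1=1, data at stream[34..35]='f' -> body[11..12], body so far='0e7964dwfywf'
Chunk 6: stream[37..38]='0' size=0 (terminator). Final body='0e7964dwfywf' (12 bytes)

Answer: 7 2 1 1 1 0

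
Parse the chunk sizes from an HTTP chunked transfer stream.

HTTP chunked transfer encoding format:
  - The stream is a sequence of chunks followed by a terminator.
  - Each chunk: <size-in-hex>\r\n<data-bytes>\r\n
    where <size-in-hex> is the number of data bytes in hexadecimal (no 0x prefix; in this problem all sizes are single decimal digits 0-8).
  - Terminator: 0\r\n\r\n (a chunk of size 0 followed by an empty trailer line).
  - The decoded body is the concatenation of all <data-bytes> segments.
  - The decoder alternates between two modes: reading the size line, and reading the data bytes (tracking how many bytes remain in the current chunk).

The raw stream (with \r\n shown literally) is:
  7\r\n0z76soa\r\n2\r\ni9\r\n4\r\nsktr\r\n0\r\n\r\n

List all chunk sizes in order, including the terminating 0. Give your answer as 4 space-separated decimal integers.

Answer: 7 2 4 0

Derivation:
Chunk 1: stream[0..1]='7' size=0x7=7, data at stream[3..10]='0z76soa' -> body[0..7], body so far='0z76soa'
Chunk 2: stream[12..13]='2' size=0x2=2, data at stream[15..17]='i9' -> body[7..9], body so far='0z76soai9'
Chunk 3: stream[19..20]='4' size=0x4=4, data at stream[22..26]='sktr' -> body[9..13], body so far='0z76soai9sktr'
Chunk 4: stream[28..29]='0' size=0 (terminator). Final body='0z76soai9sktr' (13 bytes)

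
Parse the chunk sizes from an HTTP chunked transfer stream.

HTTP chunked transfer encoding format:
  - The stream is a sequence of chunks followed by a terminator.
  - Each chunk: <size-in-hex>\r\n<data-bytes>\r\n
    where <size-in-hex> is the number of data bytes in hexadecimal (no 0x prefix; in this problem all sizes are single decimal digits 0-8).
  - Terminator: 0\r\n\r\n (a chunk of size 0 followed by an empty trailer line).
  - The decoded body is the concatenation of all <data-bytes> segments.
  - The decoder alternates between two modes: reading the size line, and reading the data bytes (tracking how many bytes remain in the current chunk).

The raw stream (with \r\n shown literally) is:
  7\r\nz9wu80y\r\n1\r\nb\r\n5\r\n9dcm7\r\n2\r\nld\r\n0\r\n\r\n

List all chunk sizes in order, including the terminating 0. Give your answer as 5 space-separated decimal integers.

Answer: 7 1 5 2 0

Derivation:
Chunk 1: stream[0..1]='7' size=0x7=7, data at stream[3..10]='z9wu80y' -> body[0..7], body so far='z9wu80y'
Chunk 2: stream[12..13]='1' size=0x1=1, data at stream[15..16]='b' -> body[7..8], body so far='z9wu80yb'
Chunk 3: stream[18..19]='5' size=0x5=5, data at stream[21..26]='9dcm7' -> body[8..13], body so far='z9wu80yb9dcm7'
Chunk 4: stream[28..29]='2' size=0x2=2, data at stream[31..33]='ld' -> body[13..15], body so far='z9wu80yb9dcm7ld'
Chunk 5: stream[35..36]='0' size=0 (terminator). Final body='z9wu80yb9dcm7ld' (15 bytes)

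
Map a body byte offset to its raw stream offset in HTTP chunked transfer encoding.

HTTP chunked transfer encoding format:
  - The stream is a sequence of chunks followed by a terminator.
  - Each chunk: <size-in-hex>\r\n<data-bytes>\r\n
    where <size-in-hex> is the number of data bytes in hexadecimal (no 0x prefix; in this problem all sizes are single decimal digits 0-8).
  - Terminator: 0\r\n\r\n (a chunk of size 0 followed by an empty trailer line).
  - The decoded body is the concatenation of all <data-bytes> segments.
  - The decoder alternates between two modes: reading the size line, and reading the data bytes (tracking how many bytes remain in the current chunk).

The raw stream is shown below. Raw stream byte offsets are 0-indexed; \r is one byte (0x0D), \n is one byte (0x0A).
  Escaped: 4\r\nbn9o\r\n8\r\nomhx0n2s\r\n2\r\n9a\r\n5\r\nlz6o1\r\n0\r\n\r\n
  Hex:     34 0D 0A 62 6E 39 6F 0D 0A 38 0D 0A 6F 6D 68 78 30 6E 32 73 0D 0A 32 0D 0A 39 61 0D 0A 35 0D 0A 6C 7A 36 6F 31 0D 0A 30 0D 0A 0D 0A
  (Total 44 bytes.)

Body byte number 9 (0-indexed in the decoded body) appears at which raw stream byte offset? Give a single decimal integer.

Chunk 1: stream[0..1]='4' size=0x4=4, data at stream[3..7]='bn9o' -> body[0..4], body so far='bn9o'
Chunk 2: stream[9..10]='8' size=0x8=8, data at stream[12..20]='omhx0n2s' -> body[4..12], body so far='bn9oomhx0n2s'
Chunk 3: stream[22..23]='2' size=0x2=2, data at stream[25..27]='9a' -> body[12..14], body so far='bn9oomhx0n2s9a'
Chunk 4: stream[29..30]='5' size=0x5=5, data at stream[32..37]='lz6o1' -> body[14..19], body so far='bn9oomhx0n2s9alz6o1'
Chunk 5: stream[39..40]='0' size=0 (terminator). Final body='bn9oomhx0n2s9alz6o1' (19 bytes)
Body byte 9 at stream offset 17

Answer: 17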